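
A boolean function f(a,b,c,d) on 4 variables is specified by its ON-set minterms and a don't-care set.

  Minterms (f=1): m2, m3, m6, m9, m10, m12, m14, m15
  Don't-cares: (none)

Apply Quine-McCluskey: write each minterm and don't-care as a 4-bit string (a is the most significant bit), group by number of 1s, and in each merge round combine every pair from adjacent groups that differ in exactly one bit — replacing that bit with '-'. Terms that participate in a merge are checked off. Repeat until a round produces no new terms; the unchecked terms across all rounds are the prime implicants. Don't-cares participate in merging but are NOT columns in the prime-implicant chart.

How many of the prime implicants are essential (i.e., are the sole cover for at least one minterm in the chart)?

5

size-2^0 implicants → 0010(✓)  0011(✓)  0110(✓)  1001  1010(✓)  1100(✓)  1110(✓)  1111(✓)
size-2^1 implicants → -010(✓)  -110(✓)  0-10(✓)  001-  1-10(✓)  11-0  111-
size-2^2 implicants → --10
Unchecked terms (primes): --10, 001-, 1001, 11-0, 111-
Minterm coverage:
  m2 ⊆ --10,001-
  m3 ⊆ 001- [E]
  m6 ⊆ --10 [E]
  m9 ⊆ 1001 [E]
  m10 ⊆ --10 [E]
  m12 ⊆ 11-0 [E]
  m14 ⊆ --10,11-0,111-
  m15 ⊆ 111- [E]
E = {--10, 001-, 1001, 11-0, 111-}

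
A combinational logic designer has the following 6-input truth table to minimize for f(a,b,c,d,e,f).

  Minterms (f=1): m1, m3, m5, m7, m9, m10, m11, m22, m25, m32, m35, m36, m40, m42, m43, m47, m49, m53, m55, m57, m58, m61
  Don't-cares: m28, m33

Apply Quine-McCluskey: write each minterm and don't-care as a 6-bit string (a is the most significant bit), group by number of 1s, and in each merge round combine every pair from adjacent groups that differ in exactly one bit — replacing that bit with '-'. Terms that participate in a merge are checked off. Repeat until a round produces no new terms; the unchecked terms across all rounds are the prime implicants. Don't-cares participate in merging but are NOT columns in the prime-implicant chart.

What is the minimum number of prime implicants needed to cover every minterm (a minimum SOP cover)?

11

[col 0] 000001*, 000011*, 000101*, 000111*, 001001*, 001010*, 001011*, 010110, 011001*, 011100, 100000*, 100001*, 100011*, 100100*, 101000*, 101010*, 101011*, 101111*, 110001*, 110101*, 110111*, 111001*, 111010*, 111101*
[col 1] -00001*, -00011*, -01010*, -01011*, -11001, 0-1001, 00-001*, 00-011*, 000-01*, 000-11*, 0000-1*, 0001-1*, 0010-1*, 00101-*, 1-0001, 1-1010, 10-000, 10-011*, 100-00, 1000-1*, 10000-, 101-11, 1010-0, 10101-*, 11-001*, 11-101*, 110-01*, 1101-1, 111-01*
[col 2] -0-011, -000-1, -0101-, 00-0-1, 000--1, 11--01
Prime implicants: -0-011, -000-1, -0101-, -11001, 0-1001, 00-0-1, 000--1, 010110, 011100, 1-0001, 1-1010, 10-000, 100-00, 10000-, 101-11, 1010-0, 11--01, 1101-1
PI chart (minterm → PIs covering it):
  1 | -000-1,00-0-1,000--1
  3 | -0-011,-000-1,00-0-1,000--1
  5 | 000--1  (sole → essential)
  7 | 000--1  (sole → essential)
  9 | 0-1001,00-0-1
  10 | -0101-  (sole → essential)
  11 | -0-011,-0101-,00-0-1
  22 | 010110  (sole → essential)
  25 | -11001,0-1001
  32 | 10-000,100-00,10000-
  35 | -0-011,-000-1
  36 | 100-00  (sole → essential)
  40 | 10-000,1010-0
  42 | -0101-,1-1010,1010-0
  43 | -0-011,-0101-,101-11
  47 | 101-11  (sole → essential)
  49 | 1-0001,11--01
  53 | 11--01,1101-1
  55 | 1101-1  (sole → essential)
  57 | -11001,11--01
  58 | 1-1010  (sole → essential)
  61 | 11--01  (sole → essential)
Essential prime implicants: -0101-, 000--1, 010110, 1-1010, 100-00, 101-11, 11--01, 1101-1
Petrick residual → -0-011, 0-1001, 10-000
Minimum SOP uses 11 PIs: b'd'ef + b'cd'e + a'cd'e'f + a'b'c'f + a'bc'def' + acd'ef' + ab'd'e'f' + ab'c'e'f' + ab'cef + abe'f + abc'df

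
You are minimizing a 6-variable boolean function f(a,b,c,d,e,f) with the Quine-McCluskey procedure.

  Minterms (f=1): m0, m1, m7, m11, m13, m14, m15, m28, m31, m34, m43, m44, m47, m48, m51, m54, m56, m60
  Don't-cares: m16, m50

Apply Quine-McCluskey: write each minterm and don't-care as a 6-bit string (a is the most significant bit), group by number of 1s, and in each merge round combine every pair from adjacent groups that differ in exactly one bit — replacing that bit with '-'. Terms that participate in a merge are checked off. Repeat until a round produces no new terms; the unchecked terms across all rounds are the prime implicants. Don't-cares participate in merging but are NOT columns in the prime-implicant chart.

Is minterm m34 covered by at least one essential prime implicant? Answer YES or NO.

YES

[col 0] 000000*, 000001*, 000111*, 001011*, 001101*, 001110*, 001111*, 010000*, 011100*, 011111*, 100010*, 101011*, 101100*, 101111*, 110000*, 110010*, 110011*, 110110*, 111000*, 111100*
[col 1] -01011*, -01111*, -10000, -11100, 0-0000, 0-1111, 00-111, 00000-, 001-11*, 0011-1, 00111-, 1-0010, 1-1100, 101-11*, 11-000, 110-10, 1100-0, 11001-, 111-00
[col 2] -01-11
Prime implicants: -01-11, -10000, -11100, 0-0000, 0-1111, 00-111, 00000-, 0011-1, 00111-, 1-0010, 1-1100, 11-000, 110-10, 1100-0, 11001-, 111-00
PI chart (minterm → PIs covering it):
  0 | 0-0000,00000-
  1 | 00000-  (sole → essential)
  7 | 00-111  (sole → essential)
  11 | -01-11  (sole → essential)
  13 | 0011-1  (sole → essential)
  14 | 00111-  (sole → essential)
  15 | -01-11,0-1111,00-111,0011-1,00111-
  28 | -11100  (sole → essential)
  31 | 0-1111  (sole → essential)
  34 | 1-0010  (sole → essential)
  43 | -01-11  (sole → essential)
  44 | 1-1100  (sole → essential)
  47 | -01-11  (sole → essential)
  48 | -10000,11-000,1100-0
  51 | 11001-  (sole → essential)
  54 | 110-10  (sole → essential)
  56 | 11-000,111-00
  60 | -11100,1-1100,111-00
Essential prime implicants: -01-11, -11100, 0-1111, 00-111, 00000-, 0011-1, 00111-, 1-0010, 1-1100, 110-10, 11001-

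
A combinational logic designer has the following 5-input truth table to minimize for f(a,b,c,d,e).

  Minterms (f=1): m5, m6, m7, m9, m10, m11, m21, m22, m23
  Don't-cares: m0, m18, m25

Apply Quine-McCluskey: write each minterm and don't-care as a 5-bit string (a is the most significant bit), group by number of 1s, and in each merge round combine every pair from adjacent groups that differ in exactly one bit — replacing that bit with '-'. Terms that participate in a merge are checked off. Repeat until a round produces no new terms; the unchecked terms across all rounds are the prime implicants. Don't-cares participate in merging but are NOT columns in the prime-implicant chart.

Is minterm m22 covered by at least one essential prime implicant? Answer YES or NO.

YES

[col 0] 00000, 00101*, 00110*, 00111*, 01001*, 01010*, 01011*, 10010*, 10101*, 10110*, 10111*, 11001*
[col 1] -0101*, -0110*, -0111*, -1001, 001-1*, 0011-*, 010-1, 0101-, 10-10, 101-1*, 1011-*
[col 2] -01-1, -011-
Prime implicants: -01-1, -011-, -1001, 00000, 010-1, 0101-, 10-10
PI chart (minterm → PIs covering it):
  5 | -01-1  (sole → essential)
  6 | -011-  (sole → essential)
  7 | -01-1,-011-
  9 | -1001,010-1
  10 | 0101-  (sole → essential)
  11 | 010-1,0101-
  21 | -01-1  (sole → essential)
  22 | -011-,10-10
  23 | -01-1,-011-
Essential prime implicants: -01-1, -011-, 0101-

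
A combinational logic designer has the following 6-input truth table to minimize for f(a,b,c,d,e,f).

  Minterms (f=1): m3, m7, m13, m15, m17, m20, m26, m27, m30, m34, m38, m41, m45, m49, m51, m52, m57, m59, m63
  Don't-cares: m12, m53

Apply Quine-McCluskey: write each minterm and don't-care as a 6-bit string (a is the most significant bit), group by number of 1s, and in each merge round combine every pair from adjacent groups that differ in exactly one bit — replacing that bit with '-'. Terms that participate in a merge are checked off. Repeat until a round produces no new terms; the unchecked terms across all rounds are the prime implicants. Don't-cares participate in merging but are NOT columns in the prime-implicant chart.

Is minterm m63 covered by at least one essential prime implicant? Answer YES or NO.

YES

Round 0: 000011✓ 000111✓ 001100✓ 001101✓ 001111✓ 010001✓ 010100✓ 011010✓ 011011✓ 011110✓ 100010✓ 100110✓ 101001✓ 101101✓ 110001✓ 110011✓ 110100✓ 110101✓ 111001✓ 111011✓ 111111✓
Round 1: -01101 -10001 -10100 -11011 00-111 000-11 0011-1 00110- 011-10 01101- 1-1001 100-10 101-01 11-001✓ 11-011✓ 110-01 1100-1✓ 11010- 111-11 1110-1✓
Round 2: 11-0-1
PIs = {-01101, -10001, -10100, -11011, 00-111, 000-11, 0011-1, 00110-, 011-10, 01101-, 1-1001, 100-10, 101-01, 11-0-1, 110-01, 11010-, 111-11}
Coverage chart:
  m3: 000-11 ←essential
  m7: 00-111,000-11
  m13: -01101,0011-1,00110-
  m15: 00-111,0011-1
  m17: -10001 ←essential
  m20: -10100 ←essential
  m26: 011-10,01101-
  m27: -11011,01101-
  m30: 011-10 ←essential
  m34: 100-10 ←essential
  m38: 100-10 ←essential
  m41: 1-1001,101-01
  m45: -01101,101-01
  m49: -10001,11-0-1,110-01
  m51: 11-0-1 ←essential
  m52: -10100,11010-
  m57: 1-1001,11-0-1
  m59: -11011,11-0-1,111-11
  m63: 111-11 ←essential
Essential: -10001, -10100, 000-11, 011-10, 100-10, 11-0-1, 111-11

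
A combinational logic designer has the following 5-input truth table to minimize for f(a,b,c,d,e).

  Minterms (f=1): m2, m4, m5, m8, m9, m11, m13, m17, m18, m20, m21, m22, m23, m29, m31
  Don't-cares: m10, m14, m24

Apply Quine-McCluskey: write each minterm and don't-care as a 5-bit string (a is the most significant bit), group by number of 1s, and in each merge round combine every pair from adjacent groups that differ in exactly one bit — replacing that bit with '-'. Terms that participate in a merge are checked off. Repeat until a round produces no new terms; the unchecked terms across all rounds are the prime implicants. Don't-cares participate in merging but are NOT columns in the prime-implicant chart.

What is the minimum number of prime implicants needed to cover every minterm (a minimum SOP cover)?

7

[col 0] 00010*, 00100*, 00101*, 01000*, 01001*, 01010*, 01011*, 01101*, 01110*, 10001*, 10010*, 10100*, 10101*, 10110*, 10111*, 11000*, 11101*, 11111*
[col 1] -0010, -0100*, -0101*, -1000, -1101*, 0-010, 0-101*, 0010-*, 01-01, 01-10, 010-0*, 010-1*, 0100-*, 0101-*, 1-101*, 1-111*, 10-01, 10-10, 101-0*, 101-1*, 1010-*, 1011-*, 111-1*
[col 2] --101, -010-, 010--, 1-1-1, 101--
Prime implicants: --101, -0010, -010-, -1000, 0-010, 01-01, 01-10, 010--, 1-1-1, 10-01, 10-10, 101--
PI chart (minterm → PIs covering it):
  2 | -0010,0-010
  4 | -010-  (sole → essential)
  5 | --101,-010-
  8 | -1000,010--
  9 | 01-01,010--
  11 | 010--  (sole → essential)
  13 | --101,01-01
  17 | 10-01  (sole → essential)
  18 | -0010,10-10
  20 | -010-,101--
  21 | --101,-010-,1-1-1,10-01,101--
  22 | 10-10,101--
  23 | 1-1-1,101--
  29 | --101,1-1-1
  31 | 1-1-1  (sole → essential)
Essential prime implicants: -010-, 010--, 1-1-1, 10-01
Petrick residual → --101, -0010, 10-10
Minimum SOP uses 7 PIs: cd'e + b'c'de' + b'cd' + a'bc' + ace + ab'd'e + ab'de'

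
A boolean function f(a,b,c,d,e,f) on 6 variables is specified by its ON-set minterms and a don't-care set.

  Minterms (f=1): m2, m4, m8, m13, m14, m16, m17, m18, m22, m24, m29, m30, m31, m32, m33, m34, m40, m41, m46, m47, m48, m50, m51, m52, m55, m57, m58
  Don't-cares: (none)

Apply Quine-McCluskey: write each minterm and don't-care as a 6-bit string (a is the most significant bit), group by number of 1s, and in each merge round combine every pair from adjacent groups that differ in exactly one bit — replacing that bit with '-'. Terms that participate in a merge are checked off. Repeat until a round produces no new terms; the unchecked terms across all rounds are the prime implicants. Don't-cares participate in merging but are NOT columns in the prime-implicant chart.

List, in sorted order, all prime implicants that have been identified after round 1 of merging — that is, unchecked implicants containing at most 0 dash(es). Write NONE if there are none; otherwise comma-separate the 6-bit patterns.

000100

Round 0: 000010✓ 000100 001000✓ 001101✓ 001110✓ 010000✓ 010001✓ 010010✓ 010110✓ 011000✓ 011101✓ 011110✓ 011111✓ 100000✓ 100001✓ 100010✓ 101000✓ 101001✓ 101110✓ 101111✓ 110000✓ 110010✓ 110011✓ 110100✓ 110111✓ 111001✓ 111010✓
Round 1: -00010✓ -01000 -01110 -10000✓ -10010✓ 0-0010✓ 0-1000 0-1101 0-1110 01-000 01-110 010-10 0100-0✓ 01000- 0111-1 01111- 1-0000✓ 1-0010✓ 1-1001 10-000✓ 10-001✓ 1000-0✓ 10000-✓ 10100-✓ 10111- 11-010 110-00 110-11 1100-0✓ 11001-
Round 2: --0010 -100-0 1-00-0 10-00-
PIs = {--0010, -01000, -01110, -100-0, 0-1000, 0-1101, 0-1110, 000100, 01-000, 01-110, 010-10, 01000-, 0111-1, 01111-, 1-00-0, 1-1001, 10-00-, 10111-, 11-010, 110-00, 110-11, 11001-}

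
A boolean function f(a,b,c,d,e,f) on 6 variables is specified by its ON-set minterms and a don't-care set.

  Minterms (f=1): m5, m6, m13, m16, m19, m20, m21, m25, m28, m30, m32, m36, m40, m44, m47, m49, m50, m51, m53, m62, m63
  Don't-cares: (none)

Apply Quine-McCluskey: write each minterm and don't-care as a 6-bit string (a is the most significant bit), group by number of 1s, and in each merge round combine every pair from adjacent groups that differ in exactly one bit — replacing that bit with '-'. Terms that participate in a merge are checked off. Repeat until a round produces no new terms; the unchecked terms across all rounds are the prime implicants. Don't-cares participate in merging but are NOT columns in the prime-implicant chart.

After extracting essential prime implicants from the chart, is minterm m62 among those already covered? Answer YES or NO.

Round 0: 000101✓ 000110 001101✓ 010000✓ 010011✓ 010100✓ 010101✓ 011001 011100✓ 011110✓ 100000✓ 100100✓ 101000✓ 101100✓ 101111✓ 110001✓ 110010✓ 110011✓ 110101✓ 111110✓ 111111✓
Round 1: -10011 -10101 -11110 0-0101 00-101 01-100 010-00 01010- 0111-0 1-1111 10-000✓ 10-100✓ 100-00✓ 101-00✓ 110-01 1100-1 11001- 11111-
Round 2: 10--00
PIs = {-10011, -10101, -11110, 0-0101, 00-101, 000110, 01-100, 010-00, 01010-, 011001, 0111-0, 1-1111, 10--00, 110-01, 1100-1, 11001-, 11111-}
Coverage chart:
  m5: 0-0101,00-101
  m6: 000110 ←essential
  m13: 00-101 ←essential
  m16: 010-00 ←essential
  m19: -10011 ←essential
  m20: 01-100,010-00,01010-
  m21: -10101,0-0101,01010-
  m25: 011001 ←essential
  m28: 01-100,0111-0
  m30: -11110,0111-0
  m32: 10--00 ←essential
  m36: 10--00 ←essential
  m40: 10--00 ←essential
  m44: 10--00 ←essential
  m47: 1-1111 ←essential
  m49: 110-01,1100-1
  m50: 11001- ←essential
  m51: -10011,1100-1,11001-
  m53: -10101,110-01
  m62: -11110,11111-
  m63: 1-1111,11111-
Essential: -10011, 00-101, 000110, 010-00, 011001, 1-1111, 10--00, 11001-

NO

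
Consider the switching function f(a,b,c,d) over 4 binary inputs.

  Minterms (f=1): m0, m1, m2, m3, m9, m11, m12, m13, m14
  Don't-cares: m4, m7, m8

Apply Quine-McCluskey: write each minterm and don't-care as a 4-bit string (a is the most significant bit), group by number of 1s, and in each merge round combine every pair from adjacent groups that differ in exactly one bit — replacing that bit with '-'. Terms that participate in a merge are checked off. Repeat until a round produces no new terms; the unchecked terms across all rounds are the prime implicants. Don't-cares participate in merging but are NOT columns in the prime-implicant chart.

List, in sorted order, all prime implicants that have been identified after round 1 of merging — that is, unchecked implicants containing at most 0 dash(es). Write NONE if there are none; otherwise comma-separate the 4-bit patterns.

[col 0] 0000*, 0001*, 0010*, 0011*, 0100*, 0111*, 1000*, 1001*, 1011*, 1100*, 1101*, 1110*
[col 1] -000*, -001*, -011*, -100*, 0-00*, 0-11, 00-0*, 00-1*, 000-*, 001-*, 1-00*, 1-01*, 10-1*, 100-*, 11-0, 110-*
[col 2] --00, -0-1, -00-, 00--, 1-0-
Prime implicants: --00, -0-1, -00-, 0-11, 00--, 1-0-, 11-0

NONE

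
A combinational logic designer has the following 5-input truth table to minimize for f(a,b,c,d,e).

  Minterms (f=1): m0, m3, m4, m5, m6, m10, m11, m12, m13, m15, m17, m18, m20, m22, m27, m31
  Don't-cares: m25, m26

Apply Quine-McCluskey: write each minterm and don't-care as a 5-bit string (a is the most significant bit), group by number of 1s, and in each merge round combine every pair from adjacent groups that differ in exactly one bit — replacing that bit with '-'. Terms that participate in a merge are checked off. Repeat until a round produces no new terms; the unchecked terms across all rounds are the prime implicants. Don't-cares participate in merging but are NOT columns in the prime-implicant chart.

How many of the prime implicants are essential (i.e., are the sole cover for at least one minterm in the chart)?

7

Round 0: 00000✓ 00011✓ 00100✓ 00101✓ 00110✓ 01010✓ 01011✓ 01100✓ 01101✓ 01111✓ 10001✓ 10010✓ 10100✓ 10110✓ 11001✓ 11010✓ 11011✓ 11111✓
Round 1: -0100✓ -0110✓ -1010✓ -1011✓ -1111✓ 0-011 0-100✓ 0-101✓ 00-00 001-0✓ 0010-✓ 01-11✓ 0101-✓ 011-1 0110-✓ 1-001 1-010 10-10 101-0✓ 11-11✓ 110-1 1101-✓
Round 2: -01-0 -1-11 -101- 0-10-
PIs = {-01-0, -1-11, -101-, 0-011, 0-10-, 00-00, 011-1, 1-001, 1-010, 10-10, 110-1}
Coverage chart:
  m0: 00-00 ←essential
  m3: 0-011 ←essential
  m4: -01-0,0-10-,00-00
  m5: 0-10- ←essential
  m6: -01-0 ←essential
  m10: -101- ←essential
  m11: -1-11,-101-,0-011
  m12: 0-10- ←essential
  m13: 0-10-,011-1
  m15: -1-11,011-1
  m17: 1-001 ←essential
  m18: 1-010,10-10
  m20: -01-0 ←essential
  m22: -01-0,10-10
  m27: -1-11,-101-,110-1
  m31: -1-11 ←essential
Essential: -01-0, -1-11, -101-, 0-011, 0-10-, 00-00, 1-001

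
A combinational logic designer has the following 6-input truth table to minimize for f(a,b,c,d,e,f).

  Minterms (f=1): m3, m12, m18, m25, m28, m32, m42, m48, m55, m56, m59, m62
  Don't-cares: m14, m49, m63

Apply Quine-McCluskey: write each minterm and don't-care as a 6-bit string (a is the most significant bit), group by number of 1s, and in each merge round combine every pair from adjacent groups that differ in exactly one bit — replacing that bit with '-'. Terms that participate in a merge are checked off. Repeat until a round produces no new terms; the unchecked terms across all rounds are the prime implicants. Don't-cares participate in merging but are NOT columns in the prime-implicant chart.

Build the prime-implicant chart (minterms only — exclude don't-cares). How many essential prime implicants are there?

size-2^0 implicants → 000011  001100(✓)  001110(✓)  010010  011001  011100(✓)  100000(✓)  101010  110000(✓)  110001(✓)  110111(✓)  111000(✓)  111011(✓)  111110(✓)  111111(✓)
size-2^1 implicants → 0-1100  0011-0  1-0000  11-000  11-111  11000-  111-11  11111-
Unchecked terms (primes): 0-1100, 000011, 0011-0, 010010, 011001, 1-0000, 101010, 11-000, 11-111, 11000-, 111-11, 11111-
Minterm coverage:
  m3 ⊆ 000011 [E]
  m12 ⊆ 0-1100,0011-0
  m18 ⊆ 010010 [E]
  m25 ⊆ 011001 [E]
  m28 ⊆ 0-1100 [E]
  m32 ⊆ 1-0000 [E]
  m42 ⊆ 101010 [E]
  m48 ⊆ 1-0000,11-000,11000-
  m55 ⊆ 11-111 [E]
  m56 ⊆ 11-000 [E]
  m59 ⊆ 111-11 [E]
  m62 ⊆ 11111- [E]
E = {0-1100, 000011, 010010, 011001, 1-0000, 101010, 11-000, 11-111, 111-11, 11111-}

10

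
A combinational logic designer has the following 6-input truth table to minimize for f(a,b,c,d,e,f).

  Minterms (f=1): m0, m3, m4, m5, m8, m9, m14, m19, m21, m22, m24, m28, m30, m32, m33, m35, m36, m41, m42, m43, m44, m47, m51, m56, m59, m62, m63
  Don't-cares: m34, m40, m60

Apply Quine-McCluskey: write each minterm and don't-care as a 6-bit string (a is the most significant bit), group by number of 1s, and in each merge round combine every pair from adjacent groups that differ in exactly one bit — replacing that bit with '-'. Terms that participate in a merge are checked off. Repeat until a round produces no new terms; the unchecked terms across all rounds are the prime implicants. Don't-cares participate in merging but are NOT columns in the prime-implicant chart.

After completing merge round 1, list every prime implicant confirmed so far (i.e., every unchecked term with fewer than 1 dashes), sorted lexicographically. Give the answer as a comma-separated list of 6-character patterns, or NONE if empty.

NONE

[col 0] 000000*, 000011*, 000100*, 000101*, 001000*, 001001*, 001110*, 010011*, 010101*, 010110*, 011000*, 011100*, 011110*, 100000*, 100001*, 100010*, 100011*, 100100*, 101000*, 101001*, 101010*, 101011*, 101100*, 101111*, 110011*, 111000*, 111011*, 111100*, 111110*, 111111*
[col 1] -00000*, -00011*, -00100*, -01000*, -01001*, -10011*, -11000*, -11100*, -11110*, 0-0011*, 0-0101, 0-1000*, 0-1110, 00-000*, 000-00*, 00010-, 00100-*, 01-110, 011-00*, 0111-0*, 1-0011*, 1-1000*, 1-1011*, 1-1100*, 1-1111*, 10-000*, 10-001*, 10-010*, 10-011*, 10-100*, 100-00*, 1000-0*, 1000-1*, 10000-*, 10001-*, 101-00*, 101-11*, 1010-0*, 1010-1*, 10100-*, 10101-*, 11-011*, 111-00*, 111-11*, 1111-0*, 11111-
[col 2] --0011, --1000, -0-000, -00-00, -0100-, -11-00, -111-0, 1--011, 1-1-00, 1-1-11, 10--00, 10-0-0*, 10-0-1*, 10-00-*, 10-01-*, 1000--*, 1010--*
[col 3] 10-0--
Prime implicants: --0011, --1000, -0-000, -00-00, -0100-, -11-00, -111-0, 0-0101, 0-1110, 00010-, 01-110, 1--011, 1-1-00, 1-1-11, 10--00, 10-0--, 11111-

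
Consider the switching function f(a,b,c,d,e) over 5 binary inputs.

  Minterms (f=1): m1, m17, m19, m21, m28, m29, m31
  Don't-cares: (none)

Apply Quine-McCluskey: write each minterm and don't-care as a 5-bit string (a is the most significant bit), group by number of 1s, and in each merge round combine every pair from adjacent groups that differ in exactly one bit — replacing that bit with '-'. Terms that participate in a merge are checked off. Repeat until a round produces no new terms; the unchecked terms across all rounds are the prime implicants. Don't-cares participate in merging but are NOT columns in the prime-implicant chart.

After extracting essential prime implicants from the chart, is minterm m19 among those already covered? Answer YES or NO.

Round 0: 00001✓ 10001✓ 10011✓ 10101✓ 11100✓ 11101✓ 11111✓
Round 1: -0001 1-101 10-01 100-1 111-1 1110-
PIs = {-0001, 1-101, 10-01, 100-1, 111-1, 1110-}
Coverage chart:
  m1: -0001 ←essential
  m17: -0001,10-01,100-1
  m19: 100-1 ←essential
  m21: 1-101,10-01
  m28: 1110- ←essential
  m29: 1-101,111-1,1110-
  m31: 111-1 ←essential
Essential: -0001, 100-1, 111-1, 1110-

YES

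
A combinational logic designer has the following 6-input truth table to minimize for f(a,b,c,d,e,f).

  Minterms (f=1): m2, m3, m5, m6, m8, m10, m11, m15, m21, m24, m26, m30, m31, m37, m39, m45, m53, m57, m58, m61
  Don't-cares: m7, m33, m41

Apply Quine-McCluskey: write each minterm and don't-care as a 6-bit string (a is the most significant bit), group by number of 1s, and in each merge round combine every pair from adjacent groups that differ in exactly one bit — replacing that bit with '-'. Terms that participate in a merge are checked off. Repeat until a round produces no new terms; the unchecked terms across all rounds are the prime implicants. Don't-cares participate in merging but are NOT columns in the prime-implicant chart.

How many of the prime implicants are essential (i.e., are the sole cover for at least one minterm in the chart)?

6

Round 0: 000010✓ 000011✓ 000101✓ 000110✓ 000111✓ 001000✓ 001010✓ 001011✓ 001111✓ 010101✓ 011000✓ 011010✓ 011110✓ 011111✓ 100001✓ 100101✓ 100111✓ 101001✓ 101101✓ 110101✓ 111001✓ 111010✓ 111101✓
Round 1: -00101✓ -00111✓ -10101✓ -11010 0-0101✓ 0-1000✓ 0-1010✓ 0-1111 00-010✓ 00-011✓ 00-111✓ 000-10✓ 000-11✓ 00001-✓ 0001-1✓ 00011-✓ 001-11✓ 0010-0✓ 00101-✓ 011-10 0110-0✓ 01111- 1-0101✓ 1-1001✓ 1-1101✓ 10-001✓ 10-101✓ 100-01✓ 1001-1✓ 101-01✓ 11-101✓ 111-01✓
Round 2: --0101 -001-1 0-10-0 00--11 00-01- 000-1- 1--101 1-1-01 10--01
PIs = {--0101, -001-1, -11010, 0-10-0, 0-1111, 00--11, 00-01-, 000-1-, 011-10, 01111-, 1--101, 1-1-01, 10--01}
Coverage chart:
  m2: 00-01-,000-1-
  m3: 00--11,00-01-,000-1-
  m5: --0101,-001-1
  m6: 000-1- ←essential
  m8: 0-10-0 ←essential
  m10: 0-10-0,00-01-
  m11: 00--11,00-01-
  m15: 0-1111,00--11
  m21: --0101 ←essential
  m24: 0-10-0 ←essential
  m26: -11010,0-10-0,011-10
  m30: 011-10,01111-
  m31: 0-1111,01111-
  m37: --0101,-001-1,1--101,10--01
  m39: -001-1 ←essential
  m45: 1--101,1-1-01,10--01
  m53: --0101,1--101
  m57: 1-1-01 ←essential
  m58: -11010 ←essential
  m61: 1--101,1-1-01
Essential: --0101, -001-1, -11010, 0-10-0, 000-1-, 1-1-01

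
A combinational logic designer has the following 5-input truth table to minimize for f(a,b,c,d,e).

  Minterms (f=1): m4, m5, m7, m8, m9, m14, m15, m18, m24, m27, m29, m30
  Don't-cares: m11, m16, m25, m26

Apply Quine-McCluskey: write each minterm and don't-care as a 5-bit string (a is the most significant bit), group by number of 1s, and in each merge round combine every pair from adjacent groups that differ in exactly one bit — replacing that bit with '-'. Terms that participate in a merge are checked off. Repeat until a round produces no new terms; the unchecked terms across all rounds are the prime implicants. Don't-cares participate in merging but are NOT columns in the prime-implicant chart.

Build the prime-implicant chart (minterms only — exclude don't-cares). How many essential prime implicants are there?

4

[col 0] 00100*, 00101*, 00111*, 01000*, 01001*, 01011*, 01110*, 01111*, 10000*, 10010*, 11000*, 11001*, 11010*, 11011*, 11101*, 11110*
[col 1] -1000*, -1001*, -1011*, -1110, 0-111, 001-1, 0010-, 01-11, 010-1*, 0100-*, 0111-, 1-000*, 1-010*, 100-0*, 11-01, 11-10, 110-0*, 110-1*, 1100-*, 1101-*
[col 2] -10-1, -100-, 1-0-0, 110--
Prime implicants: -10-1, -100-, -1110, 0-111, 001-1, 0010-, 01-11, 0111-, 1-0-0, 11-01, 11-10, 110--
PI chart (minterm → PIs covering it):
  4 | 0010-  (sole → essential)
  5 | 001-1,0010-
  7 | 0-111,001-1
  8 | -100-  (sole → essential)
  9 | -10-1,-100-
  14 | -1110,0111-
  15 | 0-111,01-11,0111-
  18 | 1-0-0  (sole → essential)
  24 | -100-,1-0-0,110--
  27 | -10-1,110--
  29 | 11-01  (sole → essential)
  30 | -1110,11-10
Essential prime implicants: -100-, 0010-, 1-0-0, 11-01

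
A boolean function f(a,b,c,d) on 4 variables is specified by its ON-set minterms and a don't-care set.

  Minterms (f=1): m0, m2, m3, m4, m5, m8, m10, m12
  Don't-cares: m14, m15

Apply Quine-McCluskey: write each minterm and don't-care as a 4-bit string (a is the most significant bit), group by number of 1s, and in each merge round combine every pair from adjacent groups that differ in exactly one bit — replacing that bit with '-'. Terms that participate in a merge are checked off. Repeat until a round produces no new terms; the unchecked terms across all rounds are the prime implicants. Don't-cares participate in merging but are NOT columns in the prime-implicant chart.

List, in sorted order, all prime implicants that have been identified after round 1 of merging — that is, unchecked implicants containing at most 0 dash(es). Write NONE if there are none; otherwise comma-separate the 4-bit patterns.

NONE

size-2^0 implicants → 0000(✓)  0010(✓)  0011(✓)  0100(✓)  0101(✓)  1000(✓)  1010(✓)  1100(✓)  1110(✓)  1111(✓)
size-2^1 implicants → -000(✓)  -010(✓)  -100(✓)  0-00(✓)  00-0(✓)  001-  010-  1-00(✓)  1-10(✓)  10-0(✓)  11-0(✓)  111-
size-2^2 implicants → --00  -0-0  1--0
Unchecked terms (primes): --00, -0-0, 001-, 010-, 1--0, 111-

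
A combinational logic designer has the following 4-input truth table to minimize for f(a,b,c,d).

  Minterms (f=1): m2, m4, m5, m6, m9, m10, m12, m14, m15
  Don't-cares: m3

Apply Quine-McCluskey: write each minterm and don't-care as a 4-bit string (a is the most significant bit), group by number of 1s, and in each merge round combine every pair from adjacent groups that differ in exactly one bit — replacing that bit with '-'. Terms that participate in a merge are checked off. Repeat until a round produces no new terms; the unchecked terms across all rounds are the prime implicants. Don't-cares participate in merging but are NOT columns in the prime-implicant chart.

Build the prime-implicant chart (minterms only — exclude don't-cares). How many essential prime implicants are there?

size-2^0 implicants → 0010(✓)  0011(✓)  0100(✓)  0101(✓)  0110(✓)  1001  1010(✓)  1100(✓)  1110(✓)  1111(✓)
size-2^1 implicants → -010(✓)  -100(✓)  -110(✓)  0-10(✓)  001-  01-0(✓)  010-  1-10(✓)  11-0(✓)  111-
size-2^2 implicants → --10  -1-0
Unchecked terms (primes): --10, -1-0, 001-, 010-, 1001, 111-
Minterm coverage:
  m2 ⊆ --10,001-
  m4 ⊆ -1-0,010-
  m5 ⊆ 010- [E]
  m6 ⊆ --10,-1-0
  m9 ⊆ 1001 [E]
  m10 ⊆ --10 [E]
  m12 ⊆ -1-0 [E]
  m14 ⊆ --10,-1-0,111-
  m15 ⊆ 111- [E]
E = {--10, -1-0, 010-, 1001, 111-}

5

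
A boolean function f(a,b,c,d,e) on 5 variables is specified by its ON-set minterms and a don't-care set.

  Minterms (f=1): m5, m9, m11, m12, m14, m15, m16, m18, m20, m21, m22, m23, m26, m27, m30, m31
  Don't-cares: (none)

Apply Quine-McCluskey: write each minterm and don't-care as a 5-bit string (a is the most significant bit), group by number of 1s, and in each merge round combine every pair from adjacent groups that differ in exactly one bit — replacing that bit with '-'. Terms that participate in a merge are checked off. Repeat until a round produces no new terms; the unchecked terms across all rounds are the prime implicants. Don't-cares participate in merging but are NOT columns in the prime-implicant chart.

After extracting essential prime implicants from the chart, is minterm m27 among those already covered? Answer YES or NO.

[col 0] 00101*, 01001*, 01011*, 01100*, 01110*, 01111*, 10000*, 10010*, 10100*, 10101*, 10110*, 10111*, 11010*, 11011*, 11110*, 11111*
[col 1] -0101, -1011*, -1110*, -1111*, 01-11*, 010-1, 011-0, 0111-*, 1-010*, 1-110*, 1-111*, 10-00*, 10-10*, 100-0*, 101-0*, 101-1*, 1010-*, 1011-*, 11-10*, 11-11*, 1101-*, 1111-*
[col 2] -1-11, -111-, 1--10, 1-11-, 10--0, 101--, 11-1-
Prime implicants: -0101, -1-11, -111-, 010-1, 011-0, 1--10, 1-11-, 10--0, 101--, 11-1-
PI chart (minterm → PIs covering it):
  5 | -0101  (sole → essential)
  9 | 010-1  (sole → essential)
  11 | -1-11,010-1
  12 | 011-0  (sole → essential)
  14 | -111-,011-0
  15 | -1-11,-111-
  16 | 10--0  (sole → essential)
  18 | 1--10,10--0
  20 | 10--0,101--
  21 | -0101,101--
  22 | 1--10,1-11-,10--0,101--
  23 | 1-11-,101--
  26 | 1--10,11-1-
  27 | -1-11,11-1-
  30 | -111-,1--10,1-11-,11-1-
  31 | -1-11,-111-,1-11-,11-1-
Essential prime implicants: -0101, 010-1, 011-0, 10--0

NO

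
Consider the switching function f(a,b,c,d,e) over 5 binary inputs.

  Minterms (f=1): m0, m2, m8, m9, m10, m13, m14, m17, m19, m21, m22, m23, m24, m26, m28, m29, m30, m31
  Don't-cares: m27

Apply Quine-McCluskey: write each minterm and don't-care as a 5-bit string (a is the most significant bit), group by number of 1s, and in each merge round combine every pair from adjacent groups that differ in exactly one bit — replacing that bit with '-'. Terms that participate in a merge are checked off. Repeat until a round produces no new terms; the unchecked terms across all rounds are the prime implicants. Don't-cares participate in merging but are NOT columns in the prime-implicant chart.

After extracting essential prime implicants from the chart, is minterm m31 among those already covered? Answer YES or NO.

size-2^0 implicants → 00000(✓)  00010(✓)  01000(✓)  01001(✓)  01010(✓)  01101(✓)  01110(✓)  10001(✓)  10011(✓)  10101(✓)  10110(✓)  10111(✓)  11000(✓)  11010(✓)  11011(✓)  11100(✓)  11101(✓)  11110(✓)  11111(✓)
size-2^1 implicants → -1000(✓)  -1010(✓)  -1101  -1110(✓)  0-000(✓)  0-010(✓)  000-0(✓)  01-01  01-10(✓)  010-0(✓)  0100-  1-011(✓)  1-101(✓)  1-110(✓)  1-111(✓)  10-01(✓)  10-11(✓)  100-1(✓)  101-1(✓)  1011-(✓)  11-00(✓)  11-10(✓)  11-11(✓)  110-0(✓)  1101-(✓)  111-0(✓)  111-1(✓)  1110-(✓)  1111-(✓)
size-2^2 implicants → -1-10  -10-0  0-0-0  1--11  1-1-1  1-11-  10--1  11--0  11-1-  111--
Unchecked terms (primes): -1-10, -10-0, -1101, 0-0-0, 01-01, 0100-, 1--11, 1-1-1, 1-11-, 10--1, 11--0, 11-1-, 111--
Minterm coverage:
  m0 ⊆ 0-0-0 [E]
  m2 ⊆ 0-0-0 [E]
  m8 ⊆ -10-0,0-0-0,0100-
  m9 ⊆ 01-01,0100-
  m10 ⊆ -1-10,-10-0,0-0-0
  m13 ⊆ -1101,01-01
  m14 ⊆ -1-10 [E]
  m17 ⊆ 10--1 [E]
  m19 ⊆ 1--11,10--1
  m21 ⊆ 1-1-1,10--1
  m22 ⊆ 1-11- [E]
  m23 ⊆ 1--11,1-1-1,1-11-,10--1
  m24 ⊆ -10-0,11--0
  m26 ⊆ -1-10,-10-0,11--0,11-1-
  m28 ⊆ 11--0,111--
  m29 ⊆ -1101,1-1-1,111--
  m30 ⊆ -1-10,1-11-,11--0,11-1-,111--
  m31 ⊆ 1--11,1-1-1,1-11-,11-1-,111--
E = {-1-10, 0-0-0, 1-11-, 10--1}

YES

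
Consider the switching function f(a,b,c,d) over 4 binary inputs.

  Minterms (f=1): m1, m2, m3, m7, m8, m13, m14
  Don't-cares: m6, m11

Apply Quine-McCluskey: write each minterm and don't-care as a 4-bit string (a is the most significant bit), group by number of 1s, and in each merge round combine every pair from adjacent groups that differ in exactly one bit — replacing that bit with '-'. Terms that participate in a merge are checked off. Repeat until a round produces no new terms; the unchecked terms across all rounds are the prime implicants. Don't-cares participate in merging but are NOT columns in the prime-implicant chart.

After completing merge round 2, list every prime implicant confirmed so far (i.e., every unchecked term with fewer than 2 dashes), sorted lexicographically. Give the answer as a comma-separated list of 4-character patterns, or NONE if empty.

Round 0: 0001✓ 0010✓ 0011✓ 0110✓ 0111✓ 1000 1011✓ 1101 1110✓
Round 1: -011 -110 0-10✓ 0-11✓ 00-1 001-✓ 011-✓
Round 2: 0-1-
PIs = {-011, -110, 0-1-, 00-1, 1000, 1101}

-011, -110, 00-1, 1000, 1101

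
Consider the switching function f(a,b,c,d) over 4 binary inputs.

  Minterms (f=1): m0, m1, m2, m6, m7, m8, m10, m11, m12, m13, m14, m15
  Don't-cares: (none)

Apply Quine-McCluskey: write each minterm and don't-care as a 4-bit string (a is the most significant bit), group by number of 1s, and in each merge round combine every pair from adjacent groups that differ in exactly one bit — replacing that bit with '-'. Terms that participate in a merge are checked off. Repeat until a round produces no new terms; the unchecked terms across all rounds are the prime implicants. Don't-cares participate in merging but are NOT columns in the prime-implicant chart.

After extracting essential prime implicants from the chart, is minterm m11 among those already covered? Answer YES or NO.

YES

[col 0] 0000*, 0001*, 0010*, 0110*, 0111*, 1000*, 1010*, 1011*, 1100*, 1101*, 1110*, 1111*
[col 1] -000*, -010*, -110*, -111*, 0-10*, 00-0*, 000-, 011-*, 1-00*, 1-10*, 1-11*, 10-0*, 101-*, 11-0*, 11-1*, 110-*, 111-*
[col 2] --10, -0-0, -11-, 1--0, 1-1-, 11--
Prime implicants: --10, -0-0, -11-, 000-, 1--0, 1-1-, 11--
PI chart (minterm → PIs covering it):
  0 | -0-0,000-
  1 | 000-  (sole → essential)
  2 | --10,-0-0
  6 | --10,-11-
  7 | -11-  (sole → essential)
  8 | -0-0,1--0
  10 | --10,-0-0,1--0,1-1-
  11 | 1-1-  (sole → essential)
  12 | 1--0,11--
  13 | 11--  (sole → essential)
  14 | --10,-11-,1--0,1-1-,11--
  15 | -11-,1-1-,11--
Essential prime implicants: -11-, 000-, 1-1-, 11--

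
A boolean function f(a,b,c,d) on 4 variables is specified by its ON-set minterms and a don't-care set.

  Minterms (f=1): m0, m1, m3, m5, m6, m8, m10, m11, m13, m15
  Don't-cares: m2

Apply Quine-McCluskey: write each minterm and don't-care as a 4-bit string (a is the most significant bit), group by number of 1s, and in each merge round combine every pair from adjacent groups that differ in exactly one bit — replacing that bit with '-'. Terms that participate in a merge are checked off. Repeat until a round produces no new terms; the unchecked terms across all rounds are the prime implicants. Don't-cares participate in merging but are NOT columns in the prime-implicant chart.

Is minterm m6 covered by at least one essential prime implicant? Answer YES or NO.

[col 0] 0000*, 0001*, 0010*, 0011*, 0101*, 0110*, 1000*, 1010*, 1011*, 1101*, 1111*
[col 1] -000*, -010*, -011*, -101, 0-01, 0-10, 00-0*, 00-1*, 000-*, 001-*, 1-11, 10-0*, 101-*, 11-1
[col 2] -0-0, -01-, 00--
Prime implicants: -0-0, -01-, -101, 0-01, 0-10, 00--, 1-11, 11-1
PI chart (minterm → PIs covering it):
  0 | -0-0,00--
  1 | 0-01,00--
  3 | -01-,00--
  5 | -101,0-01
  6 | 0-10  (sole → essential)
  8 | -0-0  (sole → essential)
  10 | -0-0,-01-
  11 | -01-,1-11
  13 | -101,11-1
  15 | 1-11,11-1
Essential prime implicants: -0-0, 0-10

YES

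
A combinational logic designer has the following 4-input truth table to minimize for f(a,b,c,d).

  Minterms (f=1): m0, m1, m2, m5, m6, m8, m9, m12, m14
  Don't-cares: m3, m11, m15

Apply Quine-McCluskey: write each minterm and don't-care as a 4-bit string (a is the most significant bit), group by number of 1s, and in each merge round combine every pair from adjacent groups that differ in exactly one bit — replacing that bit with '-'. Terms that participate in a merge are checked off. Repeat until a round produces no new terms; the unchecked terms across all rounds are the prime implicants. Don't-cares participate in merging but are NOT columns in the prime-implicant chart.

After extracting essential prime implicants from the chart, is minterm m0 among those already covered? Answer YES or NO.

NO

size-2^0 implicants → 0000(✓)  0001(✓)  0010(✓)  0011(✓)  0101(✓)  0110(✓)  1000(✓)  1001(✓)  1011(✓)  1100(✓)  1110(✓)  1111(✓)
size-2^1 implicants → -000(✓)  -001(✓)  -011(✓)  -110  0-01  0-10  00-0(✓)  00-1(✓)  000-(✓)  001-(✓)  1-00  1-11  10-1(✓)  100-(✓)  11-0  111-
size-2^2 implicants → -0-1  -00-  00--
Unchecked terms (primes): -0-1, -00-, -110, 0-01, 0-10, 00--, 1-00, 1-11, 11-0, 111-
Minterm coverage:
  m0 ⊆ -00-,00--
  m1 ⊆ -0-1,-00-,0-01,00--
  m2 ⊆ 0-10,00--
  m5 ⊆ 0-01 [E]
  m6 ⊆ -110,0-10
  m8 ⊆ -00-,1-00
  m9 ⊆ -0-1,-00-
  m12 ⊆ 1-00,11-0
  m14 ⊆ -110,11-0,111-
E = {0-01}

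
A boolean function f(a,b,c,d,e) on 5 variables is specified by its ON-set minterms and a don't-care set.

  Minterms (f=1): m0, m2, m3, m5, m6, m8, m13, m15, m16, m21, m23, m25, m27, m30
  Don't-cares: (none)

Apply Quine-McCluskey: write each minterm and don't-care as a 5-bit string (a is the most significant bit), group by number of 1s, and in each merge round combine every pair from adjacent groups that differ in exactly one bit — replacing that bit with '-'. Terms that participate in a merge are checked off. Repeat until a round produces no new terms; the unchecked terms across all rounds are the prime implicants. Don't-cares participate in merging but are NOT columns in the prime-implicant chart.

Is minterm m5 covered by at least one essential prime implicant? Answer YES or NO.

size-2^0 implicants → 00000(✓)  00010(✓)  00011(✓)  00101(✓)  00110(✓)  01000(✓)  01101(✓)  01111(✓)  10000(✓)  10101(✓)  10111(✓)  11001(✓)  11011(✓)  11110
size-2^1 implicants → -0000  -0101  0-000  0-101  00-10  000-0  0001-  011-1  101-1  110-1
Unchecked terms (primes): -0000, -0101, 0-000, 0-101, 00-10, 000-0, 0001-, 011-1, 101-1, 110-1, 11110
Minterm coverage:
  m0 ⊆ -0000,0-000,000-0
  m2 ⊆ 00-10,000-0,0001-
  m3 ⊆ 0001- [E]
  m5 ⊆ -0101,0-101
  m6 ⊆ 00-10 [E]
  m8 ⊆ 0-000 [E]
  m13 ⊆ 0-101,011-1
  m15 ⊆ 011-1 [E]
  m16 ⊆ -0000 [E]
  m21 ⊆ -0101,101-1
  m23 ⊆ 101-1 [E]
  m25 ⊆ 110-1 [E]
  m27 ⊆ 110-1 [E]
  m30 ⊆ 11110 [E]
E = {-0000, 0-000, 00-10, 0001-, 011-1, 101-1, 110-1, 11110}

NO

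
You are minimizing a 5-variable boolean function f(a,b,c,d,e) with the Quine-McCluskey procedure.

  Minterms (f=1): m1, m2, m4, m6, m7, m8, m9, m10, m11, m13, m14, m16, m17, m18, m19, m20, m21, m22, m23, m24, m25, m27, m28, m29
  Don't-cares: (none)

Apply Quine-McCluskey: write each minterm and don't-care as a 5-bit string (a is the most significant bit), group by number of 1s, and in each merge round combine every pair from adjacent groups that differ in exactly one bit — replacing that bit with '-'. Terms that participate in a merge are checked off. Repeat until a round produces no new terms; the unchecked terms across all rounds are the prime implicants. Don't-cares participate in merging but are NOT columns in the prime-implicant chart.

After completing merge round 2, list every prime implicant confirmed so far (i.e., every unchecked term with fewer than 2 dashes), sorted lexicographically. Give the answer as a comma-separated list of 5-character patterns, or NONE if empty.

size-2^0 implicants → 00001(✓)  00010(✓)  00100(✓)  00110(✓)  00111(✓)  01000(✓)  01001(✓)  01010(✓)  01011(✓)  01101(✓)  01110(✓)  10000(✓)  10001(✓)  10010(✓)  10011(✓)  10100(✓)  10101(✓)  10110(✓)  10111(✓)  11000(✓)  11001(✓)  11011(✓)  11100(✓)  11101(✓)
size-2^1 implicants → -0001(✓)  -0010(✓)  -0100(✓)  -0110(✓)  -0111(✓)  -1000(✓)  -1001(✓)  -1011(✓)  -1101(✓)  0-001(✓)  0-010(✓)  0-110(✓)  00-10(✓)  001-0(✓)  0011-(✓)  01-01(✓)  01-10(✓)  010-0(✓)  010-1(✓)  0100-(✓)  0101-(✓)  1-000(✓)  1-001(✓)  1-011(✓)  1-100(✓)  1-101(✓)  10-00(✓)  10-01(✓)  10-10(✓)  10-11(✓)  100-0(✓)  100-1(✓)  1000-(✓)  1001-(✓)  101-0(✓)  101-1(✓)  1010-(✓)  1011-(✓)  11-00(✓)  11-01(✓)  110-1(✓)  1100-(✓)  1110-(✓)
size-2^2 implicants → --001  -0-10  -01-0  -011-  -1-01  -10-1  -100-  0--10  010--  1--00(✓)  1--01(✓)  1-0-1  1-00-(✓)  1-10-(✓)  10--0(✓)  10--1(✓)  10-0-(✓)  10-1-(✓)  100--(✓)  101--(✓)  11-0-(✓)
size-2^3 implicants → 1--0-  10---
Unchecked terms (primes): --001, -0-10, -01-0, -011-, -1-01, -10-1, -100-, 0--10, 010--, 1--0-, 1-0-1, 10---

NONE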